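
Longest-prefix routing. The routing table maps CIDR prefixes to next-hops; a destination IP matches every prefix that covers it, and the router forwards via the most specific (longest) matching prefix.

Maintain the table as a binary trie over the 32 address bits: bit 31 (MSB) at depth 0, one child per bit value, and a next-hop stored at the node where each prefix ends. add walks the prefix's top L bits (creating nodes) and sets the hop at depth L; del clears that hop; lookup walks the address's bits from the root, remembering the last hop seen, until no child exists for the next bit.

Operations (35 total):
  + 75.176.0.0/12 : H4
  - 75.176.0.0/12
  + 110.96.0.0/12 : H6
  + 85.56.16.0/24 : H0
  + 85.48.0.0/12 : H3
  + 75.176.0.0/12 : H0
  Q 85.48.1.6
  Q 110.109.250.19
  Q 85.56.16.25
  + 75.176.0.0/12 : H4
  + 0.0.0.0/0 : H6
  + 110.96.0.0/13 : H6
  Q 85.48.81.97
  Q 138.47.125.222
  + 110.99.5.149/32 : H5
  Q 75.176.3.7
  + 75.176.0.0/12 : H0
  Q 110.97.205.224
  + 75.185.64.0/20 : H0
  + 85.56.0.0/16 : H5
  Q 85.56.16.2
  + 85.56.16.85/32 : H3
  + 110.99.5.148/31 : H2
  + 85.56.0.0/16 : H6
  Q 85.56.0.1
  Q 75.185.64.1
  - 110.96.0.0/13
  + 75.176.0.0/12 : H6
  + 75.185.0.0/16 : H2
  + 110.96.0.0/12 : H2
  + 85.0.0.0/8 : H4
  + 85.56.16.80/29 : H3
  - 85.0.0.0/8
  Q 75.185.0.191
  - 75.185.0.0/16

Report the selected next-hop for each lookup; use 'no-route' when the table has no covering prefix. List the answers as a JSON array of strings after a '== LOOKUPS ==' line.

Process each operation:
  add 75.176.0.0/12 -> H4 at depth 12
  del 75.176.0.0/12 (clear depth 12)
  add 110.96.0.0/12 -> H6 at depth 12
  add 85.56.16.0/24 -> H0 at depth 24
  add 85.48.0.0/12 -> H3 at depth 12
  add 75.176.0.0/12 -> H0 at depth 12
  Q 85.48.1.6: descend 010101010011 ; hops seen [H3] ; pick H3
  Q 110.109.250.19: descend 011011100110 ; hops seen [H6] ; pick H6
  Q 85.56.16.25: descend 010101010011100000010000 ; hops seen [H3,H0] ; pick H0
  add 75.176.0.0/12 -> H4 at depth 12
  add 0.0.0.0/0 -> H6 at depth 0
  add 110.96.0.0/13 -> H6 at depth 13
  Q 85.48.81.97: descend 010101010011 ; hops seen [H6,H3] ; pick H3
  Q 138.47.125.222: descend ε ; hops seen [H6] ; pick H6
  add 110.99.5.149/32 -> H5 at depth 32
  Q 75.176.3.7: descend 010010111011 ; hops seen [H6,H4] ; pick H4
  add 75.176.0.0/12 -> H0 at depth 12
  Q 110.97.205.224: descend 01101110011000 ; hops seen [H6,H6,H6] ; pick H6
  add 75.185.64.0/20 -> H0 at depth 20
  add 85.56.0.0/16 -> H5 at depth 16
  Q 85.56.16.2: descend 010101010011100000010000 ; hops seen [H6,H3,H5,H0] ; pick H0
  add 85.56.16.85/32 -> H3 at depth 32
  add 110.99.5.148/31 -> H2 at depth 31
  add 85.56.0.0/16 -> H6 at depth 16
  Q 85.56.0.1: descend 0101010100111000000 ; hops seen [H6,H3,H6] ; pick H6
  Q 75.185.64.1: descend 01001011101110010100 ; hops seen [H6,H0,H0] ; pick H0
  del 110.96.0.0/13 (clear depth 13)
  add 75.176.0.0/12 -> H6 at depth 12
  add 75.185.0.0/16 -> H2 at depth 16
  add 110.96.0.0/12 -> H2 at depth 12
  add 85.0.0.0/8 -> H4 at depth 8
  add 85.56.16.80/29 -> H3 at depth 29
  del 85.0.0.0/8 (clear depth 8)
  Q 75.185.0.191: descend 01001011101110010 ; hops seen [H6,H6,H2] ; pick H2
  del 75.185.0.0/16 (clear depth 16)

== LOOKUPS ==
["H3","H6","H0","H3","H6","H4","H6","H0","H6","H0","H2"]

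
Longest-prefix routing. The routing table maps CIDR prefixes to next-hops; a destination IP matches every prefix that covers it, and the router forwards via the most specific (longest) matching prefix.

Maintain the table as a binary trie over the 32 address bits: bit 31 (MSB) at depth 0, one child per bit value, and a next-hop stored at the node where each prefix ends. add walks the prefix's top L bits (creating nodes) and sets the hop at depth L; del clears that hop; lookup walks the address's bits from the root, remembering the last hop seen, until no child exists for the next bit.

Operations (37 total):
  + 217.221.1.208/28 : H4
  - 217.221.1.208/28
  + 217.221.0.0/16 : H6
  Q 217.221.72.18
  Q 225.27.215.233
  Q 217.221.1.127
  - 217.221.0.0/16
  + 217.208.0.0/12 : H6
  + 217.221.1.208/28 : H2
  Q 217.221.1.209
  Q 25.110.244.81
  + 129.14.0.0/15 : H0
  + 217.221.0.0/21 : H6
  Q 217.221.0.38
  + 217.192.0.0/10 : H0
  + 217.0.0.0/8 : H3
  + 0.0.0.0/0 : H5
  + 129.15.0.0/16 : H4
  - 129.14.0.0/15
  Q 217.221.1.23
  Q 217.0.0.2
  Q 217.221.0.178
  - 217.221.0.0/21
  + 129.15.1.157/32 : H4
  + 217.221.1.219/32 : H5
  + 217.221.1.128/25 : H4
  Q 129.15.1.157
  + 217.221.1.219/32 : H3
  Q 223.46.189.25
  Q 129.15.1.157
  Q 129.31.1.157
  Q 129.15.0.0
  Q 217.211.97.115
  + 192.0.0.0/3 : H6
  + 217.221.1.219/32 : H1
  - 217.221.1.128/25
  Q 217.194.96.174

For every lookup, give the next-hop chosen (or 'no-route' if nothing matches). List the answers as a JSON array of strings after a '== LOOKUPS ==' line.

Trace:
  + 217.221.1.208/28 (H4) depth=28
  - 217.221.1.208/28 clear@28
  + 217.221.0.0/16 (H6) depth=16
  lookup 217.221.72.18: bits 11011001110111010 walk d0:-→d1:-→d2:-→d3:-→d4:-→d5:-→d6:-→d7:-→d8:-→d9:-→d10:-→d11:-→d12:-→d13:-→d14:-→d15:-→d16:H6→d17:- -> H6
  lookup 225.27.215.233: bits 11 walk d0:-→d1:-→d2:- -> no-route
  lookup 217.221.1.127: bits 110110011101110100000001 walk d0:-→d1:-→d2:-→d3:-→d4:-→d5:-→d6:-→d7:-→d8:-→d9:-→d10:-→d11:-→d12:-→d13:-→d14:-→d15:-→d16:H6→d17:-→d18:-→d19:-→d20:-→d21:-→d22:-→d23:-→d24:- -> H6
  - 217.221.0.0/16 clear@16
  + 217.208.0.0/12 (H6) depth=12
  + 217.221.1.208/28 (H2) depth=28
  lookup 217.221.1.209: bits 1101100111011101000000011101 walk d0:-→d1:-→d2:-→d3:-→d4:-→d5:-→d6:-→d7:-→d8:-→d9:-→d10:-→d11:-→d12:H6→d13:-→d14:-→d15:-→d16:-→d17:-→d18:-→d19:-→d20:-→d21:-→d22:-→d23:-→d24:-→d25:-→d26:-→d27:-→d28:H2 -> H2
  lookup 25.110.244.81: bits ε walk d0:- -> no-route
  + 129.14.0.0/15 (H0) depth=15
  + 217.221.0.0/21 (H6) depth=21
  lookup 217.221.0.38: bits 11011001110111010000000 walk d0:-→d1:-→d2:-→d3:-→d4:-→d5:-→d6:-→d7:-→d8:-→d9:-→d10:-→d11:-→d12:H6→d13:-→d14:-→d15:-→d16:-→d17:-→d18:-→d19:-→d20:-→d21:H6→d22:-→d23:- -> H6
  + 217.192.0.0/10 (H0) depth=10
  + 217.0.0.0/8 (H3) depth=8
  + 0.0.0.0/0 (H5) depth=0
  + 129.15.0.0/16 (H4) depth=16
  - 129.14.0.0/15 clear@15
  lookup 217.221.1.23: bits 110110011101110100000001 walk d0:H5→d1:-→d2:-→d3:-→d4:-→d5:-→d6:-→d7:-→d8:H3→d9:-→d10:H0→d11:-→d12:H6→d13:-→d14:-→d15:-→d16:-→d17:-→d18:-→d19:-→d20:-→d21:H6→d22:-→d23:-→d24:- -> H6
  lookup 217.0.0.2: bits 11011001 walk d0:H5→d1:-→d2:-→d3:-→d4:-→d5:-→d6:-→d7:-→d8:H3 -> H3
  lookup 217.221.0.178: bits 11011001110111010000000 walk d0:H5→d1:-→d2:-→d3:-→d4:-→d5:-→d6:-→d7:-→d8:H3→d9:-→d10:H0→d11:-→d12:H6→d13:-→d14:-→d15:-→d16:-→d17:-→d18:-→d19:-→d20:-→d21:H6→d22:-→d23:- -> H6
  - 217.221.0.0/21 clear@21
  + 129.15.1.157/32 (H4) depth=32
  + 217.221.1.219/32 (H5) depth=32
  + 217.221.1.128/25 (H4) depth=25
  lookup 129.15.1.157: bits 10000001000011110000000110011101 walk d0:H5→d1:-→d2:-→d3:-→d4:-→d5:-→d6:-→d7:-→d8:-→d9:-→d10:-→d11:-→d12:-→d13:-→d14:-→d15:-→d16:H4→d17:-→d18:-→d19:-→d20:-→d21:-→d22:-→d23:-→d24:-→d25:-→d26:-→d27:-→d28:-→d29:-→d30:-→d31:-→d32:H4 -> H4
  + 217.221.1.219/32 (H3) depth=32
  lookup 223.46.189.25: bits 11011 walk d0:H5→d1:-→d2:-→d3:-→d4:-→d5:- -> H5
  lookup 129.15.1.157: bits 10000001000011110000000110011101 walk d0:H5→d1:-→d2:-→d3:-→d4:-→d5:-→d6:-→d7:-→d8:-→d9:-→d10:-→d11:-→d12:-→d13:-→d14:-→d15:-→d16:H4→d17:-→d18:-→d19:-→d20:-→d21:-→d22:-→d23:-→d24:-→d25:-→d26:-→d27:-→d28:-→d29:-→d30:-→d31:-→d32:H4 -> H4
  lookup 129.31.1.157: bits 10000001000 walk d0:H5→d1:-→d2:-→d3:-→d4:-→d5:-→d6:-→d7:-→d8:-→d9:-→d10:-→d11:- -> H5
  lookup 129.15.0.0: bits 10000001000011110000000 walk d0:H5→d1:-→d2:-→d3:-→d4:-→d5:-→d6:-→d7:-→d8:-→d9:-→d10:-→d11:-→d12:-→d13:-→d14:-→d15:-→d16:H4→d17:-→d18:-→d19:-→d20:-→d21:-→d22:-→d23:- -> H4
  lookup 217.211.97.115: bits 110110011101 walk d0:H5→d1:-→d2:-→d3:-→d4:-→d5:-→d6:-→d7:-→d8:H3→d9:-→d10:H0→d11:-→d12:H6 -> H6
  + 192.0.0.0/3 (H6) depth=3
  + 217.221.1.219/32 (H1) depth=32
  - 217.221.1.128/25 clear@25
  lookup 217.194.96.174: bits 11011001110 walk d0:H5→d1:-→d2:-→d3:H6→d4:-→d5:-→d6:-→d7:-→d8:H3→d9:-→d10:H0→d11:- -> H0

== LOOKUPS ==
["H6","no-route","H6","H2","no-route","H6","H6","H3","H6","H4","H5","H4","H5","H4","H6","H0"]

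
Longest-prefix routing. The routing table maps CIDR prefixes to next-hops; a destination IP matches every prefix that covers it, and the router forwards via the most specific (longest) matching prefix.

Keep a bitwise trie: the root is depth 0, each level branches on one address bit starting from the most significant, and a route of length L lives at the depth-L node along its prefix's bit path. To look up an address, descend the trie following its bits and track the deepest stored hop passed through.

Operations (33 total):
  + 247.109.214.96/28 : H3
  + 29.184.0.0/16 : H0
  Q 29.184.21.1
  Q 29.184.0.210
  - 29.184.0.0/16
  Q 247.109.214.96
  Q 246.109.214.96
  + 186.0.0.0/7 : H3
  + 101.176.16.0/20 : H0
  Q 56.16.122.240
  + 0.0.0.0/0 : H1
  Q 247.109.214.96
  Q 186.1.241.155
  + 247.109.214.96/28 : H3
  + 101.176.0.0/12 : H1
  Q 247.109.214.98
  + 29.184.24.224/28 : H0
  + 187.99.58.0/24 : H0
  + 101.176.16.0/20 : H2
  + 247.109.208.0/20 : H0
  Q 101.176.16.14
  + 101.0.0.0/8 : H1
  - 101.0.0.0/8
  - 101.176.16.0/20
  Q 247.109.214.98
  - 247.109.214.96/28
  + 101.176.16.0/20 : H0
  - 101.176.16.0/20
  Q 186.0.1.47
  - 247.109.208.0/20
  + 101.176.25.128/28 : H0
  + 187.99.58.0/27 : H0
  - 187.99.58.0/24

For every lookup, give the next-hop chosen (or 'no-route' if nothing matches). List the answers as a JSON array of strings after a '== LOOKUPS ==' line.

Apply in order:
  + 247.109.214.96/28 (H3) depth=28
  + 29.184.0.0/16 (H0) depth=16
  Q 29.184.21.1: descend 0001110110111000 ; hops seen [H0] ; pick H0
  Q 29.184.0.210: descend 0001110110111000 ; hops seen [H0] ; pick H0
  del 29.184.0.0/16 (clear depth 16)
  Q 247.109.214.96: descend 1111011101101101110101100110 ; hops seen [H3] ; pick H3
  Q 246.109.214.96: descend 1111011 ; hops seen [∅] ; pick no-route
  + 186.0.0.0/7 (H3) depth=7
  + 101.176.16.0/20 (H0) depth=20
  Q 56.16.122.240: descend 00 ; hops seen [∅] ; pick no-route
  + 0.0.0.0/0 (H1) depth=0
  Q 247.109.214.96: descend 1111011101101101110101100110 ; hops seen [H1,H3] ; pick H3
  Q 186.1.241.155: descend 1011101 ; hops seen [H1,H3] ; pick H3
  + 247.109.214.96/28 (H3) depth=28
  + 101.176.0.0/12 (H1) depth=12
  Q 247.109.214.98: descend 1111011101101101110101100110 ; hops seen [H1,H3] ; pick H3
  + 29.184.24.224/28 (H0) depth=28
  + 187.99.58.0/24 (H0) depth=24
  + 101.176.16.0/20 (H2) depth=20
  + 247.109.208.0/20 (H0) depth=20
  Q 101.176.16.14: descend 01100101101100000001 ; hops seen [H1,H1,H2] ; pick H2
  + 101.0.0.0/8 (H1) depth=8
  del 101.0.0.0/8 (clear depth 8)
  del 101.176.16.0/20 (clear depth 20)
  Q 247.109.214.98: descend 1111011101101101110101100110 ; hops seen [H1,H0,H3] ; pick H3
  del 247.109.214.96/28 (clear depth 28)
  + 101.176.16.0/20 (H0) depth=20
  del 101.176.16.0/20 (clear depth 20)
  Q 186.0.1.47: descend 1011101 ; hops seen [H1,H3] ; pick H3
  del 247.109.208.0/20 (clear depth 20)
  + 101.176.25.128/28 (H0) depth=28
  + 187.99.58.0/27 (H0) depth=27
  del 187.99.58.0/24 (clear depth 24)

== LOOKUPS ==
["H0","H0","H3","no-route","no-route","H3","H3","H3","H2","H3","H3"]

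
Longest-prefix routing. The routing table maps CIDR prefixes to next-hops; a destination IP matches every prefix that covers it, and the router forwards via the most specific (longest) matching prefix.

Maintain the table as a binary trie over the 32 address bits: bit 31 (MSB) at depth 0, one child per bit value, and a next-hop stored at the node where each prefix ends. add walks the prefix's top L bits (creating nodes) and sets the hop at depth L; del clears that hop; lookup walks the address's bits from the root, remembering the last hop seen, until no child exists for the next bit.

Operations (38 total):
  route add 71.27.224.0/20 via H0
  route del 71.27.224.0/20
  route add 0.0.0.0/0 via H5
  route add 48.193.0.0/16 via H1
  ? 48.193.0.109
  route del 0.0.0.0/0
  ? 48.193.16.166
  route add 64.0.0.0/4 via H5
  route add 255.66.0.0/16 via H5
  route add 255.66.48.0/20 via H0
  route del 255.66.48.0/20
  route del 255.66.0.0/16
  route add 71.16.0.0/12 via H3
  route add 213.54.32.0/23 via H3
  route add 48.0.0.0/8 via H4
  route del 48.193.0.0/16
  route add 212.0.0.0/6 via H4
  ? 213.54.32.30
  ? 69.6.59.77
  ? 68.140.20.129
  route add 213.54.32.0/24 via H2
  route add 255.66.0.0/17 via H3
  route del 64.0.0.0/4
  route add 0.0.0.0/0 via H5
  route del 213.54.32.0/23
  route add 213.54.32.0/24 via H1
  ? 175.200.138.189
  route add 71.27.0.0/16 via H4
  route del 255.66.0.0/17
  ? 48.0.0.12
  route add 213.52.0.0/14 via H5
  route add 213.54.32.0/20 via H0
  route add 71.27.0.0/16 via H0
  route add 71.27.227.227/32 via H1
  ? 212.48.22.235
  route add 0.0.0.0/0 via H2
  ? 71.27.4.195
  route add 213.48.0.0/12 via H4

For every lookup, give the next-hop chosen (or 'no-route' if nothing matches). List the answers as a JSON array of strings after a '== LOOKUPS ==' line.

Process each operation:
  add 71.27.224.0/20 -> H0 at depth 20
  del 71.27.224.0/20 (clear depth 20)
  add 0.0.0.0/0 -> H5 at depth 0
  add 48.193.0.0/16 -> H1 at depth 16
  Q 48.193.0.109: descend 0011000011000001 ; hops seen [H5,H1] ; pick H1
  del 0.0.0.0/0 (clear depth 0)
  Q 48.193.16.166: descend 0011000011000001 ; hops seen [H1] ; pick H1
  add 64.0.0.0/4 -> H5 at depth 4
  add 255.66.0.0/16 -> H5 at depth 16
  add 255.66.48.0/20 -> H0 at depth 20
  del 255.66.48.0/20 (clear depth 20)
  del 255.66.0.0/16 (clear depth 16)
  add 71.16.0.0/12 -> H3 at depth 12
  add 213.54.32.0/23 -> H3 at depth 23
  add 48.0.0.0/8 -> H4 at depth 8
  del 48.193.0.0/16 (clear depth 16)
  add 212.0.0.0/6 -> H4 at depth 6
  Q 213.54.32.30: descend 11010101001101100010000 ; hops seen [H4,H3] ; pick H3
  Q 69.6.59.77: descend 010001 ; hops seen [H5] ; pick H5
  Q 68.140.20.129: descend 010001 ; hops seen [H5] ; pick H5
  add 213.54.32.0/24 -> H2 at depth 24
  add 255.66.0.0/17 -> H3 at depth 17
  del 64.0.0.0/4 (clear depth 4)
  add 0.0.0.0/0 -> H5 at depth 0
  del 213.54.32.0/23 (clear depth 23)
  add 213.54.32.0/24 -> H1 at depth 24
  Q 175.200.138.189: descend 1 ; hops seen [H5] ; pick H5
  add 71.27.0.0/16 -> H4 at depth 16
  del 255.66.0.0/17 (clear depth 17)
  Q 48.0.0.12: descend 00110000 ; hops seen [H5,H4] ; pick H4
  add 213.52.0.0/14 -> H5 at depth 14
  add 213.54.32.0/20 -> H0 at depth 20
  add 71.27.0.0/16 -> H0 at depth 16
  add 71.27.227.227/32 -> H1 at depth 32
  Q 212.48.22.235: descend 1101010 ; hops seen [H5,H4] ; pick H4
  add 0.0.0.0/0 -> H2 at depth 0
  Q 71.27.4.195: descend 0100011100011011 ; hops seen [H2,H3,H0] ; pick H0
  add 213.48.0.0/12 -> H4 at depth 12

== LOOKUPS ==
["H1","H1","H3","H5","H5","H5","H4","H4","H0"]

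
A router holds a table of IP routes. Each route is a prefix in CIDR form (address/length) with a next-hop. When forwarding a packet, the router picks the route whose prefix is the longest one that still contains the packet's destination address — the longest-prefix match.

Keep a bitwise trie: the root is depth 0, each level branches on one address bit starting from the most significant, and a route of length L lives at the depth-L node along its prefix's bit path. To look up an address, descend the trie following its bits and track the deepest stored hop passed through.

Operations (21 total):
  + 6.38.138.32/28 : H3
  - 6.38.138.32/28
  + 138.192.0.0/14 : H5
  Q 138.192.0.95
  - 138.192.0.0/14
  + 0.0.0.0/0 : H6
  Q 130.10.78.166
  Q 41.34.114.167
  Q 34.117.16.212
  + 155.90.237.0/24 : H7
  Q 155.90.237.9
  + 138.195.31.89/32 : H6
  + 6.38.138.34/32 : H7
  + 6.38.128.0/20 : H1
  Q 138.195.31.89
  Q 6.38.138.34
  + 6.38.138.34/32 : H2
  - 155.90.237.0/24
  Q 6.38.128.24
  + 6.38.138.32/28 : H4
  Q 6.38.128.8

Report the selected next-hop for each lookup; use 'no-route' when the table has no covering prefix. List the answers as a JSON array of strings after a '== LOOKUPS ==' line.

Trace:
  + 6.38.138.32/28 (H3) depth=28
  - 6.38.138.32/28 clear@28
  + 138.192.0.0/14 (H5) depth=14
  lookup 138.192.0.95: bits 10001010110000 walk d0:-→d1:-→d2:-→d3:-→d4:-→d5:-→d6:-→d7:-→d8:-→d9:-→d10:-→d11:-→d12:-→d13:-→d14:H5 -> H5
  - 138.192.0.0/14 clear@14
  + 0.0.0.0/0 (H6) depth=0
  lookup 130.10.78.166: bits 1000 walk d0:H6→d1:-→d2:-→d3:-→d4:- -> H6
  lookup 41.34.114.167: bits 00 walk d0:H6→d1:-→d2:- -> H6
  lookup 34.117.16.212: bits 00 walk d0:H6→d1:-→d2:- -> H6
  + 155.90.237.0/24 (H7) depth=24
  lookup 155.90.237.9: bits 100110110101101011101101 walk d0:H6→d1:-→d2:-→d3:-→d4:-→d5:-→d6:-→d7:-→d8:-→d9:-→d10:-→d11:-→d12:-→d13:-→d14:-→d15:-→d16:-→d17:-→d18:-→d19:-→d20:-→d21:-→d22:-→d23:-→d24:H7 -> H7
  + 138.195.31.89/32 (H6) depth=32
  + 6.38.138.34/32 (H7) depth=32
  + 6.38.128.0/20 (H1) depth=20
  lookup 138.195.31.89: bits 10001010110000110001111101011001 walk d0:H6→d1:-→d2:-→d3:-→d4:-→d5:-→d6:-→d7:-→d8:-→d9:-→d10:-→d11:-→d12:-→d13:-→d14:-→d15:-→d16:-→d17:-→d18:-→d19:-→d20:-→d21:-→d22:-→d23:-→d24:-→d25:-→d26:-→d27:-→d28:-→d29:-→d30:-→d31:-→d32:H6 -> H6
  lookup 6.38.138.34: bits 00000110001001101000101000100010 walk d0:H6→d1:-→d2:-→d3:-→d4:-→d5:-→d6:-→d7:-→d8:-→d9:-→d10:-→d11:-→d12:-→d13:-→d14:-→d15:-→d16:-→d17:-→d18:-→d19:-→d20:H1→d21:-→d22:-→d23:-→d24:-→d25:-→d26:-→d27:-→d28:-→d29:-→d30:-→d31:-→d32:H7 -> H7
  + 6.38.138.34/32 (H2) depth=32
  - 155.90.237.0/24 clear@24
  lookup 6.38.128.24: bits 00000110001001101000 walk d0:H6→d1:-→d2:-→d3:-→d4:-→d5:-→d6:-→d7:-→d8:-→d9:-→d10:-→d11:-→d12:-→d13:-→d14:-→d15:-→d16:-→d17:-→d18:-→d19:-→d20:H1 -> H1
  + 6.38.138.32/28 (H4) depth=28
  lookup 6.38.128.8: bits 00000110001001101000 walk d0:H6→d1:-→d2:-→d3:-→d4:-→d5:-→d6:-→d7:-→d8:-→d9:-→d10:-→d11:-→d12:-→d13:-→d14:-→d15:-→d16:-→d17:-→d18:-→d19:-→d20:H1 -> H1

== LOOKUPS ==
["H5","H6","H6","H6","H7","H6","H7","H1","H1"]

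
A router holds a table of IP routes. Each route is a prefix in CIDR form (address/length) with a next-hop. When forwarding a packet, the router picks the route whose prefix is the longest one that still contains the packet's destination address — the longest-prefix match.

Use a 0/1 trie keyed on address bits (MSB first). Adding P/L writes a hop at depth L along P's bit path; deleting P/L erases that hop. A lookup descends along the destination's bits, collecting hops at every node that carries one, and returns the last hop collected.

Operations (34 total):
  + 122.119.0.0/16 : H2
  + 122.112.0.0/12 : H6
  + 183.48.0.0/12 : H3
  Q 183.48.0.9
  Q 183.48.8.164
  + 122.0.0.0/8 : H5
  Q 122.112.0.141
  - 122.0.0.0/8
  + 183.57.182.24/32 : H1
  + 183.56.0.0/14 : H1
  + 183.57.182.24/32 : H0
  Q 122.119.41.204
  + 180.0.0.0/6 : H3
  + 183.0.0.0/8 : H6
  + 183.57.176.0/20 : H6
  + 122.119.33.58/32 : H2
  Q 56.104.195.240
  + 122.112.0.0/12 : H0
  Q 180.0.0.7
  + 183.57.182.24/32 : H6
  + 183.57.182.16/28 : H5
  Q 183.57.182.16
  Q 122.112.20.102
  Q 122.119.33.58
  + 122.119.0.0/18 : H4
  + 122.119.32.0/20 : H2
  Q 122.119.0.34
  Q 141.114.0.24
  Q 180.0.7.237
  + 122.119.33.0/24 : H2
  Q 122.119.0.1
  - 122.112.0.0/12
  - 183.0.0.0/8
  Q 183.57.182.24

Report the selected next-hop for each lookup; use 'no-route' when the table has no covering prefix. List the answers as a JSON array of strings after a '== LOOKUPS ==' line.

Trace:
  add 122.119.0.0/16 -> H2 at depth 16
  add 122.112.0.0/12 -> H6 at depth 12
  add 183.48.0.0/12 -> H3 at depth 12
  lookup 183.48.0.9: bits 101101110011 walk d0:-→d1:-→d2:-→d3:-→d4:-→d5:-→d6:-→d7:-→d8:-→d9:-→d10:-→d11:-→d12:H3 -> H3
  lookup 183.48.8.164: bits 101101110011 walk d0:-→d1:-→d2:-→d3:-→d4:-→d5:-→d6:-→d7:-→d8:-→d9:-→d10:-→d11:-→d12:H3 -> H3
  add 122.0.0.0/8 -> H5 at depth 8
  lookup 122.112.0.141: bits 0111101001110 walk d0:-→d1:-→d2:-→d3:-→d4:-→d5:-→d6:-→d7:-→d8:H5→d9:-→d10:-→d11:-→d12:H6→d13:- -> H6
  - 122.0.0.0/8 clear@8
  add 183.57.182.24/32 -> H1 at depth 32
  add 183.56.0.0/14 -> H1 at depth 14
  add 183.57.182.24/32 -> H0 at depth 32
  lookup 122.119.41.204: bits 0111101001110111 walk d0:-→d1:-→d2:-→d3:-→d4:-→d5:-→d6:-→d7:-→d8:-→d9:-→d10:-→d11:-→d12:H6→d13:-→d14:-→d15:-→d16:H2 -> H2
  add 180.0.0.0/6 -> H3 at depth 6
  add 183.0.0.0/8 -> H6 at depth 8
  add 183.57.176.0/20 -> H6 at depth 20
  add 122.119.33.58/32 -> H2 at depth 32
  lookup 56.104.195.240: bits 0 walk d0:-→d1:- -> no-route
  add 122.112.0.0/12 -> H0 at depth 12
  lookup 180.0.0.7: bits 101101 walk d0:-→d1:-→d2:-→d3:-→d4:-→d5:-→d6:H3 -> H3
  add 183.57.182.24/32 -> H6 at depth 32
  add 183.57.182.16/28 -> H5 at depth 28
  lookup 183.57.182.16: bits 1011011100111001101101100001 walk d0:-→d1:-→d2:-→d3:-→d4:-→d5:-→d6:H3→d7:-→d8:H6→d9:-→d10:-→d11:-→d12:H3→d13:-→d14:H1→d15:-→d16:-→d17:-→d18:-→d19:-→d20:H6→d21:-→d22:-→d23:-→d24:-→d25:-→d26:-→d27:-→d28:H5 -> H5
  lookup 122.112.20.102: bits 0111101001110 walk d0:-→d1:-→d2:-→d3:-→d4:-→d5:-→d6:-→d7:-→d8:-→d9:-→d10:-→d11:-→d12:H0→d13:- -> H0
  lookup 122.119.33.58: bits 01111010011101110010000100111010 walk d0:-→d1:-→d2:-→d3:-→d4:-→d5:-→d6:-→d7:-→d8:-→d9:-→d10:-→d11:-→d12:H0→d13:-→d14:-→d15:-→d16:H2→d17:-→d18:-→d19:-→d20:-→d21:-→d22:-→d23:-→d24:-→d25:-→d26:-→d27:-→d28:-→d29:-→d30:-→d31:-→d32:H2 -> H2
  add 122.119.0.0/18 -> H4 at depth 18
  add 122.119.32.0/20 -> H2 at depth 20
  lookup 122.119.0.34: bits 011110100111011100 walk d0:-→d1:-→d2:-→d3:-→d4:-→d5:-→d6:-→d7:-→d8:-→d9:-→d10:-→d11:-→d12:H0→d13:-→d14:-→d15:-→d16:H2→d17:-→d18:H4 -> H4
  lookup 141.114.0.24: bits 10 walk d0:-→d1:-→d2:- -> no-route
  lookup 180.0.7.237: bits 101101 walk d0:-→d1:-→d2:-→d3:-→d4:-→d5:-→d6:H3 -> H3
  add 122.119.33.0/24 -> H2 at depth 24
  lookup 122.119.0.1: bits 011110100111011100 walk d0:-→d1:-→d2:-→d3:-→d4:-→d5:-→d6:-→d7:-→d8:-→d9:-→d10:-→d11:-→d12:H0→d13:-→d14:-→d15:-→d16:H2→d17:-→d18:H4 -> H4
  - 122.112.0.0/12 clear@12
  - 183.0.0.0/8 clear@8
  lookup 183.57.182.24: bits 10110111001110011011011000011000 walk d0:-→d1:-→d2:-→d3:-→d4:-→d5:-→d6:H3→d7:-→d8:-→d9:-→d10:-→d11:-→d12:H3→d13:-→d14:H1→d15:-→d16:-→d17:-→d18:-→d19:-→d20:H6→d21:-→d22:-→d23:-→d24:-→d25:-→d26:-→d27:-→d28:H5→d29:-→d30:-→d31:-→d32:H6 -> H6

== LOOKUPS ==
["H3","H3","H6","H2","no-route","H3","H5","H0","H2","H4","no-route","H3","H4","H6"]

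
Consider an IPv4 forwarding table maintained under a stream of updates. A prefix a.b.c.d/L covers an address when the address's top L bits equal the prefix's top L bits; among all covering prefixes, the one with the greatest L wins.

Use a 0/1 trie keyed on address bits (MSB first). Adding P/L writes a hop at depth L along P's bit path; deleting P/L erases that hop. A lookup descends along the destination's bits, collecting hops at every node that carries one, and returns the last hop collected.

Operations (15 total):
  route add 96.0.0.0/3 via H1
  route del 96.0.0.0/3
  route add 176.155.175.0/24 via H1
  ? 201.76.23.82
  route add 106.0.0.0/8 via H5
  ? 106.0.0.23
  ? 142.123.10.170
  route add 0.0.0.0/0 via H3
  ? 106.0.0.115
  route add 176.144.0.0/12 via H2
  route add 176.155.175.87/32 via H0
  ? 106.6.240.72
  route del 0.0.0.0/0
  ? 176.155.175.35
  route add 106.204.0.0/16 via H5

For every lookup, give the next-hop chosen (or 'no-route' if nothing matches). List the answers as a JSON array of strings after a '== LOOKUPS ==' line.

Process each operation:
  add 96.0.0.0/3 -> H1 at depth 3
  - 96.0.0.0/3 clear@3
  add 176.155.175.0/24 -> H1 at depth 24
  ? 201.76.23.82  path d0:-→d1:-  best=no-route
  add 106.0.0.0/8 -> H5 at depth 8
  ? 106.0.0.23  path d0:-→d1:-→d2:-→d3:-→d4:-→d5:-→d6:-→d7:-→d8:H5  best=H5
  ? 142.123.10.170  path d0:-→d1:-→d2:-  best=no-route
  add 0.0.0.0/0 -> H3 at depth 0
  ? 106.0.0.115  path d0:H3→d1:-→d2:-→d3:-→d4:-→d5:-→d6:-→d7:-→d8:H5  best=H5
  add 176.144.0.0/12 -> H2 at depth 12
  add 176.155.175.87/32 -> H0 at depth 32
  ? 106.6.240.72  path d0:H3→d1:-→d2:-→d3:-→d4:-→d5:-→d6:-→d7:-→d8:H5  best=H5
  - 0.0.0.0/0 clear@0
  ? 176.155.175.35  path d0:-→d1:-→d2:-→d3:-→d4:-→d5:-→d6:-→d7:-→d8:-→d9:-→d10:-→d11:-→d12:H2→d13:-→d14:-→d15:-→d16:-→d17:-→d18:-→d19:-→d20:-→d21:-→d22:-→d23:-→d24:H1→d25:-  best=H1
  add 106.204.0.0/16 -> H5 at depth 16

== LOOKUPS ==
["no-route","H5","no-route","H5","H5","H1"]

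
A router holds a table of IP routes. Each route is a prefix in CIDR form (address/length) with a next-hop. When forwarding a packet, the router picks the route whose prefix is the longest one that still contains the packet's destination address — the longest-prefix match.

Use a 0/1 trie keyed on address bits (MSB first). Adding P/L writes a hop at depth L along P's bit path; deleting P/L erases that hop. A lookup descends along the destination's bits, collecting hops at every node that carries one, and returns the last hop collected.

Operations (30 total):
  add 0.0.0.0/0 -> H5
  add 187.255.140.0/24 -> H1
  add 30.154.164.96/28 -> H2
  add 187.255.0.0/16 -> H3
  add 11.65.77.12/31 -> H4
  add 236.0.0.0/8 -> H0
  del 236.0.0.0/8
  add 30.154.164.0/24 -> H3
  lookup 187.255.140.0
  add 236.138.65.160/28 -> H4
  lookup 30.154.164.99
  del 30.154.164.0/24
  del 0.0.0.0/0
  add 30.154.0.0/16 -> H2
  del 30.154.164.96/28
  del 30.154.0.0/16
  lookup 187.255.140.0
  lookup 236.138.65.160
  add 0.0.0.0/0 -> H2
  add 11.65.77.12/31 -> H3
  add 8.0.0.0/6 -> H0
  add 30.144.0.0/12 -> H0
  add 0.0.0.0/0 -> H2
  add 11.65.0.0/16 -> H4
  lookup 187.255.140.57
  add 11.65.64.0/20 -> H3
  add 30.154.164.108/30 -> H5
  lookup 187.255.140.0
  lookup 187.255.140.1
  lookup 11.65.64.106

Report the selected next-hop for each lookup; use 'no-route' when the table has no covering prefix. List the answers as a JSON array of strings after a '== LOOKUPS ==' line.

Trace:
  + 0.0.0.0/0 (H5) depth=0
  + 187.255.140.0/24 (H1) depth=24
  + 30.154.164.96/28 (H2) depth=28
  + 187.255.0.0/16 (H3) depth=16
  + 11.65.77.12/31 (H4) depth=31
  + 236.0.0.0/8 (H0) depth=8
  - 236.0.0.0/8 clear@8
  + 30.154.164.0/24 (H3) depth=24
  Q 187.255.140.0: descend 101110111111111110001100 ; hops seen [H5,H3,H1] ; pick H1
  + 236.138.65.160/28 (H4) depth=28
  Q 30.154.164.99: descend 0001111010011010101001000110 ; hops seen [H5,H3,H2] ; pick H2
  - 30.154.164.0/24 clear@24
  - 0.0.0.0/0 clear@0
  + 30.154.0.0/16 (H2) depth=16
  - 30.154.164.96/28 clear@28
  - 30.154.0.0/16 clear@16
  Q 187.255.140.0: descend 101110111111111110001100 ; hops seen [H3,H1] ; pick H1
  Q 236.138.65.160: descend 1110110010001010010000011010 ; hops seen [H4] ; pick H4
  + 0.0.0.0/0 (H2) depth=0
  + 11.65.77.12/31 (H3) depth=31
  + 8.0.0.0/6 (H0) depth=6
  + 30.144.0.0/12 (H0) depth=12
  + 0.0.0.0/0 (H2) depth=0
  + 11.65.0.0/16 (H4) depth=16
  Q 187.255.140.57: descend 101110111111111110001100 ; hops seen [H2,H3,H1] ; pick H1
  + 11.65.64.0/20 (H3) depth=20
  + 30.154.164.108/30 (H5) depth=30
  Q 187.255.140.0: descend 101110111111111110001100 ; hops seen [H2,H3,H1] ; pick H1
  Q 187.255.140.1: descend 101110111111111110001100 ; hops seen [H2,H3,H1] ; pick H1
  Q 11.65.64.106: descend 00001011010000010100 ; hops seen [H2,H0,H4,H3] ; pick H3

== LOOKUPS ==
["H1","H2","H1","H4","H1","H1","H1","H3"]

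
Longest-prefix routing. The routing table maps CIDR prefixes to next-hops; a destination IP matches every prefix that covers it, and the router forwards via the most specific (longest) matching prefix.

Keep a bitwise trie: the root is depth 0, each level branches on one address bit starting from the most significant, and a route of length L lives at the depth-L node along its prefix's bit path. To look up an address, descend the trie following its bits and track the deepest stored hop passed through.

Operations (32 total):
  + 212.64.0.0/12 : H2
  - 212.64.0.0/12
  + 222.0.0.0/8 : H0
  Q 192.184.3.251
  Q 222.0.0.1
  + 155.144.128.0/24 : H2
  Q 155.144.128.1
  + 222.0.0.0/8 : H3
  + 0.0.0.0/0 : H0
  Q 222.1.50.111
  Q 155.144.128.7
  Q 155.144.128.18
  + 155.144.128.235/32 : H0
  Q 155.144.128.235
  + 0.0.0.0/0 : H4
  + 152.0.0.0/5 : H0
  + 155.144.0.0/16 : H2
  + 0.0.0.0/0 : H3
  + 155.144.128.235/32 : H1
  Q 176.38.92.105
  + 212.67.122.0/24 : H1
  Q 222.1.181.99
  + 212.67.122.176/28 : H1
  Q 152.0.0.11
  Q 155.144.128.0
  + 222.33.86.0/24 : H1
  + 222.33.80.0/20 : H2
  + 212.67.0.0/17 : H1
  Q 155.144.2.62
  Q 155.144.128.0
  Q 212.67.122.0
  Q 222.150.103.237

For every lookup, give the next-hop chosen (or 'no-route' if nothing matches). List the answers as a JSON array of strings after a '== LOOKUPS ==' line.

Apply in order:
  add 212.64.0.0/12 -> H2 at depth 12
  del 212.64.0.0/12 (clear depth 12)
  add 222.0.0.0/8 -> H0 at depth 8
  lookup 192.184.3.251: bits 110 walk d0:-→d1:-→d2:-→d3:- -> no-route
  lookup 222.0.0.1: bits 11011110 walk d0:-→d1:-→d2:-→d3:-→d4:-→d5:-→d6:-→d7:-→d8:H0 -> H0
  add 155.144.128.0/24 -> H2 at depth 24
  lookup 155.144.128.1: bits 100110111001000010000000 walk d0:-→d1:-→d2:-→d3:-→d4:-→d5:-→d6:-→d7:-→d8:-→d9:-→d10:-→d11:-→d12:-→d13:-→d14:-→d15:-→d16:-→d17:-→d18:-→d19:-→d20:-→d21:-→d22:-→d23:-→d24:H2 -> H2
  add 222.0.0.0/8 -> H3 at depth 8
  add 0.0.0.0/0 -> H0 at depth 0
  lookup 222.1.50.111: bits 11011110 walk d0:H0→d1:-→d2:-→d3:-→d4:-→d5:-→d6:-→d7:-→d8:H3 -> H3
  lookup 155.144.128.7: bits 100110111001000010000000 walk d0:H0→d1:-→d2:-→d3:-→d4:-→d5:-→d6:-→d7:-→d8:-→d9:-→d10:-→d11:-→d12:-→d13:-→d14:-→d15:-→d16:-→d17:-→d18:-→d19:-→d20:-→d21:-→d22:-→d23:-→d24:H2 -> H2
  lookup 155.144.128.18: bits 100110111001000010000000 walk d0:H0→d1:-→d2:-→d3:-→d4:-→d5:-→d6:-→d7:-→d8:-→d9:-→d10:-→d11:-→d12:-→d13:-→d14:-→d15:-→d16:-→d17:-→d18:-→d19:-→d20:-→d21:-→d22:-→d23:-→d24:H2 -> H2
  add 155.144.128.235/32 -> H0 at depth 32
  lookup 155.144.128.235: bits 10011011100100001000000011101011 walk d0:H0→d1:-→d2:-→d3:-→d4:-→d5:-→d6:-→d7:-→d8:-→d9:-→d10:-→d11:-→d12:-→d13:-→d14:-→d15:-→d16:-→d17:-→d18:-→d19:-→d20:-→d21:-→d22:-→d23:-→d24:H2→d25:-→d26:-→d27:-→d28:-→d29:-→d30:-→d31:-→d32:H0 -> H0
  add 0.0.0.0/0 -> H4 at depth 0
  add 152.0.0.0/5 -> H0 at depth 5
  add 155.144.0.0/16 -> H2 at depth 16
  add 0.0.0.0/0 -> H3 at depth 0
  add 155.144.128.235/32 -> H1 at depth 32
  lookup 176.38.92.105: bits 10 walk d0:H3→d1:-→d2:- -> H3
  add 212.67.122.0/24 -> H1 at depth 24
  lookup 222.1.181.99: bits 11011110 walk d0:H3→d1:-→d2:-→d3:-→d4:-→d5:-→d6:-→d7:-→d8:H3 -> H3
  add 212.67.122.176/28 -> H1 at depth 28
  lookup 152.0.0.11: bits 100110 walk d0:H3→d1:-→d2:-→d3:-→d4:-→d5:H0→d6:- -> H0
  lookup 155.144.128.0: bits 100110111001000010000000 walk d0:H3→d1:-→d2:-→d3:-→d4:-→d5:H0→d6:-→d7:-→d8:-→d9:-→d10:-→d11:-→d12:-→d13:-→d14:-→d15:-→d16:H2→d17:-→d18:-→d19:-→d20:-→d21:-→d22:-→d23:-→d24:H2 -> H2
  add 222.33.86.0/24 -> H1 at depth 24
  add 222.33.80.0/20 -> H2 at depth 20
  add 212.67.0.0/17 -> H1 at depth 17
  lookup 155.144.2.62: bits 1001101110010000 walk d0:H3→d1:-→d2:-→d3:-→d4:-→d5:H0→d6:-→d7:-→d8:-→d9:-→d10:-→d11:-→d12:-→d13:-→d14:-→d15:-→d16:H2 -> H2
  lookup 155.144.128.0: bits 100110111001000010000000 walk d0:H3→d1:-→d2:-→d3:-→d4:-→d5:H0→d6:-→d7:-→d8:-→d9:-→d10:-→d11:-→d12:-→d13:-→d14:-→d15:-→d16:H2→d17:-→d18:-→d19:-→d20:-→d21:-→d22:-→d23:-→d24:H2 -> H2
  lookup 212.67.122.0: bits 110101000100001101111010 walk d0:H3→d1:-→d2:-→d3:-→d4:-→d5:-→d6:-→d7:-→d8:-→d9:-→d10:-→d11:-→d12:-→d13:-→d14:-→d15:-→d16:-→d17:H1→d18:-→d19:-→d20:-→d21:-→d22:-→d23:-→d24:H1 -> H1
  lookup 222.150.103.237: bits 11011110 walk d0:H3→d1:-→d2:-→d3:-→d4:-→d5:-→d6:-→d7:-→d8:H3 -> H3

== LOOKUPS ==
["no-route","H0","H2","H3","H2","H2","H0","H3","H3","H0","H2","H2","H2","H1","H3"]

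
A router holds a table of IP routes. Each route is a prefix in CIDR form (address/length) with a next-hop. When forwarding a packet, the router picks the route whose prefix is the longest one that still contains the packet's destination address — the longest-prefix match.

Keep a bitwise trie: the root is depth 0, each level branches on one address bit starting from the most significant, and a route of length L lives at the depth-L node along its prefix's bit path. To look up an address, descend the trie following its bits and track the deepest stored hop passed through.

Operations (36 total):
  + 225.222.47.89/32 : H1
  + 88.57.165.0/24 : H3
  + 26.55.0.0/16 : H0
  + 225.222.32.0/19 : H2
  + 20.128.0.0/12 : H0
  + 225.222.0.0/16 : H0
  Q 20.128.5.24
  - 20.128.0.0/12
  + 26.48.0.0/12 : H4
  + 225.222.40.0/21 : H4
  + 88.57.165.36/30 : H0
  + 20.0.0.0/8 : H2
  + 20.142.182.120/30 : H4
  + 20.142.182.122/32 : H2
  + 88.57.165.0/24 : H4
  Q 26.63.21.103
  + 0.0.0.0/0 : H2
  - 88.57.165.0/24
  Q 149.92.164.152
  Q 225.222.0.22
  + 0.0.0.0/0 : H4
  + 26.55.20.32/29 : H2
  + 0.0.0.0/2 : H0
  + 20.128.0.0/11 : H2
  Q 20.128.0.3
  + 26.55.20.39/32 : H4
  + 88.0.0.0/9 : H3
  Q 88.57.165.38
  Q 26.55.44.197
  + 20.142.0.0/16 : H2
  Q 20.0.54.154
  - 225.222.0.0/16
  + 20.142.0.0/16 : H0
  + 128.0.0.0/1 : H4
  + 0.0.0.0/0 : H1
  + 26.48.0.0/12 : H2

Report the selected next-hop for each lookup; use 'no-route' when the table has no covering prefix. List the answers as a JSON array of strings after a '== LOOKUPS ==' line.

Process each operation:
  + 225.222.47.89/32 (H1) depth=32
  + 88.57.165.0/24 (H3) depth=24
  + 26.55.0.0/16 (H0) depth=16
  + 225.222.32.0/19 (H2) depth=19
  + 20.128.0.0/12 (H0) depth=12
  + 225.222.0.0/16 (H0) depth=16
  lookup 20.128.5.24: bits 000101001000 walk d0:-→d1:-→d2:-→d3:-→d4:-→d5:-→d6:-→d7:-→d8:-→d9:-→d10:-→d11:-→d12:H0 -> H0
  - 20.128.0.0/12 clear@12
  + 26.48.0.0/12 (H4) depth=12
  + 225.222.40.0/21 (H4) depth=21
  + 88.57.165.36/30 (H0) depth=30
  + 20.0.0.0/8 (H2) depth=8
  + 20.142.182.120/30 (H4) depth=30
  + 20.142.182.122/32 (H2) depth=32
  + 88.57.165.0/24 (H4) depth=24
  lookup 26.63.21.103: bits 000110100011 walk d0:-→d1:-→d2:-→d3:-→d4:-→d5:-→d6:-→d7:-→d8:-→d9:-→d10:-→d11:-→d12:H4 -> H4
  + 0.0.0.0/0 (H2) depth=0
  - 88.57.165.0/24 clear@24
  lookup 149.92.164.152: bits 1 walk d0:H2→d1:- -> H2
  lookup 225.222.0.22: bits 111000011101111000 walk d0:H2→d1:-→d2:-→d3:-→d4:-→d5:-→d6:-→d7:-→d8:-→d9:-→d10:-→d11:-→d12:-→d13:-→d14:-→d15:-→d16:H0→d17:-→d18:- -> H0
  + 0.0.0.0/0 (H4) depth=0
  + 26.55.20.32/29 (H2) depth=29
  + 0.0.0.0/2 (H0) depth=2
  + 20.128.0.0/11 (H2) depth=11
  lookup 20.128.0.3: bits 000101001000 walk d0:H4→d1:-→d2:H0→d3:-→d4:-→d5:-→d6:-→d7:-→d8:H2→d9:-→d10:-→d11:H2→d12:- -> H2
  + 26.55.20.39/32 (H4) depth=32
  + 88.0.0.0/9 (H3) depth=9
  lookup 88.57.165.38: bits 010110000011100110100101001001 walk d0:H4→d1:-→d2:-→d3:-→d4:-→d5:-→d6:-→d7:-→d8:-→d9:H3→d10:-→d11:-→d12:-→d13:-→d14:-→d15:-→d16:-→d17:-→d18:-→d19:-→d20:-→d21:-→d22:-→d23:-→d24:-→d25:-→d26:-→d27:-→d28:-→d29:-→d30:H0 -> H0
  lookup 26.55.44.197: bits 000110100011011100 walk d0:H4→d1:-→d2:H0→d3:-→d4:-→d5:-→d6:-→d7:-→d8:-→d9:-→d10:-→d11:-→d12:H4→d13:-→d14:-→d15:-→d16:H0→d17:-→d18:- -> H0
  + 20.142.0.0/16 (H2) depth=16
  lookup 20.0.54.154: bits 00010100 walk d0:H4→d1:-→d2:H0→d3:-→d4:-→d5:-→d6:-→d7:-→d8:H2 -> H2
  - 225.222.0.0/16 clear@16
  + 20.142.0.0/16 (H0) depth=16
  + 128.0.0.0/1 (H4) depth=1
  + 0.0.0.0/0 (H1) depth=0
  + 26.48.0.0/12 (H2) depth=12

== LOOKUPS ==
["H0","H4","H2","H0","H2","H0","H0","H2"]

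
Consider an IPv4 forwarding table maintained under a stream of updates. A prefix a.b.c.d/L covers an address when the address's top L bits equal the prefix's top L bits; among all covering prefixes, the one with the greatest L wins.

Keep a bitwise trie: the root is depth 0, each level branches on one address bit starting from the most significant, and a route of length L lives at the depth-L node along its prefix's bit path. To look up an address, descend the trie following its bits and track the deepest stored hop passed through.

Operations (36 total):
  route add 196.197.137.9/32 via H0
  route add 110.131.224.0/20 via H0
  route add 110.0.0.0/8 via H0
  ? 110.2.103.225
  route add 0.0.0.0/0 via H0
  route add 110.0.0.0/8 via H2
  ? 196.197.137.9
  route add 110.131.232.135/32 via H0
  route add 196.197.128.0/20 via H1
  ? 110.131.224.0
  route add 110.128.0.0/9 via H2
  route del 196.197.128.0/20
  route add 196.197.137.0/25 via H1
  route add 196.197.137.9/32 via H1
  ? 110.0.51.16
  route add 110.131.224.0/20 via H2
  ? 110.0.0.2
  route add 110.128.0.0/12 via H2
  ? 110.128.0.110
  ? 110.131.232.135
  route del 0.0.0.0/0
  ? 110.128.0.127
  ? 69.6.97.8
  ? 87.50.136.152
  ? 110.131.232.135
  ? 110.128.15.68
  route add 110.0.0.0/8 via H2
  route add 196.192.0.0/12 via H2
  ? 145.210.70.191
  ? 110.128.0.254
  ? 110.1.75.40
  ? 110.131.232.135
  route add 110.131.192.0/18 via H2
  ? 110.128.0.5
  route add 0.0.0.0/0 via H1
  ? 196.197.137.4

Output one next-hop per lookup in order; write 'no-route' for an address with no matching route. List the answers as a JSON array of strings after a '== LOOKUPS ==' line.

Process each operation:
  + 196.197.137.9/32 (H0) depth=32
  + 110.131.224.0/20 (H0) depth=20
  + 110.0.0.0/8 (H0) depth=8
  Q 110.2.103.225: descend 01101110 ; hops seen [H0] ; pick H0
  + 0.0.0.0/0 (H0) depth=0
  + 110.0.0.0/8 (H2) depth=8
  Q 196.197.137.9: descend 11000100110001011000100100001001 ; hops seen [H0,H0] ; pick H0
  + 110.131.232.135/32 (H0) depth=32
  + 196.197.128.0/20 (H1) depth=20
  Q 110.131.224.0: descend 01101110100000111110 ; hops seen [H0,H2,H0] ; pick H0
  + 110.128.0.0/9 (H2) depth=9
  - 196.197.128.0/20 clear@20
  + 196.197.137.0/25 (H1) depth=25
  + 196.197.137.9/32 (H1) depth=32
  Q 110.0.51.16: descend 01101110 ; hops seen [H0,H2] ; pick H2
  + 110.131.224.0/20 (H2) depth=20
  Q 110.0.0.2: descend 01101110 ; hops seen [H0,H2] ; pick H2
  + 110.128.0.0/12 (H2) depth=12
  Q 110.128.0.110: descend 01101110100000 ; hops seen [H0,H2,H2,H2] ; pick H2
  Q 110.131.232.135: descend 01101110100000111110100010000111 ; hops seen [H0,H2,H2,H2,H2,H0] ; pick H0
  - 0.0.0.0/0 clear@0
  Q 110.128.0.127: descend 01101110100000 ; hops seen [H2,H2,H2] ; pick H2
  Q 69.6.97.8: descend 01 ; hops seen [∅] ; pick no-route
  Q 87.50.136.152: descend 01 ; hops seen [∅] ; pick no-route
  Q 110.131.232.135: descend 01101110100000111110100010000111 ; hops seen [H2,H2,H2,H2,H0] ; pick H0
  Q 110.128.15.68: descend 01101110100000 ; hops seen [H2,H2,H2] ; pick H2
  + 110.0.0.0/8 (H2) depth=8
  + 196.192.0.0/12 (H2) depth=12
  Q 145.210.70.191: descend 1 ; hops seen [∅] ; pick no-route
  Q 110.128.0.254: descend 01101110100000 ; hops seen [H2,H2,H2] ; pick H2
  Q 110.1.75.40: descend 01101110 ; hops seen [H2] ; pick H2
  Q 110.131.232.135: descend 01101110100000111110100010000111 ; hops seen [H2,H2,H2,H2,H0] ; pick H0
  + 110.131.192.0/18 (H2) depth=18
  Q 110.128.0.5: descend 01101110100000 ; hops seen [H2,H2,H2] ; pick H2
  + 0.0.0.0/0 (H1) depth=0
  Q 196.197.137.4: descend 1100010011000101100010010000 ; hops seen [H1,H2,H1] ; pick H1

== LOOKUPS ==
["H0","H0","H0","H2","H2","H2","H0","H2","no-route","no-route","H0","H2","no-route","H2","H2","H0","H2","H1"]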